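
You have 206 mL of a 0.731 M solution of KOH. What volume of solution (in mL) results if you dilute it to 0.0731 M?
Using M₁V₁ = M₂V₂:
0.731 × 206 = 0.0731 × V₂
V₂ = (0.731 × 206) / 0.0731 = 2060 mL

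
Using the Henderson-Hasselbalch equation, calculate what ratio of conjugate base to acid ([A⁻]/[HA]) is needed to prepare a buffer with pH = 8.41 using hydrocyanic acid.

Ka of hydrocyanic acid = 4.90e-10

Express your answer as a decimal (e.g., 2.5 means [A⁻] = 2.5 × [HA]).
[A⁻]/[HA] = 0.126

pKa = −log(4.90e-10) = 9.3098. pH = pKa + log([A⁻]/[HA]). 8.41 = 9.3098 + log(ratio). log(ratio) = 8.41 − 9.3098 = -0.8998. ratio = 10^(-0.8998) = 0.126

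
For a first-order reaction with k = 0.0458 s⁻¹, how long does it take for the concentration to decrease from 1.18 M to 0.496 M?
18.92 s

From ln[A] = ln[A]₀ - k·t: t = ln([A]₀/[A])/k = ln(1.18/0.496)/0.0458 = ln(2.3790)/0.0458 = 0.8667/0.0458 = 18.92 s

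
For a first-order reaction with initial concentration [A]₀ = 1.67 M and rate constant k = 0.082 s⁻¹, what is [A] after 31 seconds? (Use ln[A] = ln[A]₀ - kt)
0.1314 M

ln[A] = ln[A]₀ - k·t = ln(1.67) - (0.082)·(31) = 0.5128 - 2.5420 = -2.0292
[A] = e^(-2.0292) = 0.1314 M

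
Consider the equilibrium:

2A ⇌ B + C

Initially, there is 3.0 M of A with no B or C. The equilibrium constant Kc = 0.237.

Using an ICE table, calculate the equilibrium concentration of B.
[B] = 0.740 M

ICE: [A] = 3.0 − 2x, [B] = [C] = x.
Kc = x²/(3.0 − 2x)² = 0.237 ⇒ √Kc = x/(3.0 − 2x).
x = √0.237·3.0/(1 + 2√0.237) = 0.48683·3.0/1.9737 = 0.73999.
[B] = x = 0.740 M.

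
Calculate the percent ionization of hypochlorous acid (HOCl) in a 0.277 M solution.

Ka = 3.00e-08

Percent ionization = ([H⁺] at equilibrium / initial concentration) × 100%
Percent ionization = 0.0329%

Let x = [H⁺]. Ka = x²/(C - x) ⇒ x² + (3.00e-08)x - (3.00e-08)(0.277) = 0. x = 9.1144e-05. Percent = (9.1144e-05/0.277) × 100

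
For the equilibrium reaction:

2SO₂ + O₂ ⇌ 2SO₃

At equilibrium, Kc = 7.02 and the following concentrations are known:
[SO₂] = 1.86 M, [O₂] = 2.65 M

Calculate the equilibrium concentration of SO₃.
[SO₃] = 8.0224 M

Kc = ([SO₃]^2) / ([SO₂]^2 × [O₂]) = 7.02
[SO₃]^2 = Kc · (reactant terms)/(other product terms) = 7.02 · 9.1679 / 1 = 64.359
[SO₃] = (64.359)^(1/2) = 8.0224 M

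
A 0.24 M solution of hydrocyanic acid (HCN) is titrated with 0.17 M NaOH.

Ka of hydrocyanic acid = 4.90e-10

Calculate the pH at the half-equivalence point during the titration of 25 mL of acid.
pH = pKa = 9.31

At the half-equivalence point, [HA] = [A⁻], so by Henderson–Hasselbalch pH = pKa + log(1) = pKa.
pKa = −log(4.90e-10) = 9.31.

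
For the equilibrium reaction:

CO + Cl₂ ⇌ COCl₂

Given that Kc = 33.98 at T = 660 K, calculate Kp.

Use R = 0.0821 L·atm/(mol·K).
K_p = 0.6271

Δn = (moles gaseous products) − (moles gaseous reactants) = -1
T = 660 K; RT = 0.0821 × 660 = 54.186
Kp = Kc·(RT)^Δn = 33.98 × (54.186)^-1 = 33.98 × 0.018455 = 0.6271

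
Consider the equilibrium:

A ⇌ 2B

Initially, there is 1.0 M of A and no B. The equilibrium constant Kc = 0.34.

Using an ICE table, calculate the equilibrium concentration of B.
[B] = 0.504 M

ICE: [A] = 1.0 − x, [B] = 2x.
Kc = (2x)²/(1.0 − x) = 0.34 ⇒ 4x² + 0.34x − 0.34 = 0.
x = (−0.34 + √(0.34² + 4·4·0.34))/(2·4) = (−0.34 + √5.5556)/8 = 0.25213.
[B] = 2x = 0.504 M.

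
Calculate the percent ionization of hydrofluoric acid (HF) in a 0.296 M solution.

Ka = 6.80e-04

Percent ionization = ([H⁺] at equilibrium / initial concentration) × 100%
Percent ionization = 4.68%

Let x = [H⁺]. Ka = x²/(C - x) ⇒ x² + (6.80e-04)x - (6.80e-04)(0.296) = 0. x = 1.3851e-02. Percent = (1.3851e-02/0.296) × 100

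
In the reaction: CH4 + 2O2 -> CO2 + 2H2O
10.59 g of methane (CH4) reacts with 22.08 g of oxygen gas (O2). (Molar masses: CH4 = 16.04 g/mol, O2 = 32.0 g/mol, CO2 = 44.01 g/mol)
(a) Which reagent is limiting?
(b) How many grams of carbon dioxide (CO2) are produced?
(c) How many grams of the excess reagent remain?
(a) O2, (b) 15.18 g, (c) 5.056 g

Moles of CH4 = 10.59 g ÷ 16.04 g/mol = 0.660224 mol
Moles of O2 = 22.08 g ÷ 32.0 g/mol = 0.69 mol
Moles ÷ coefficient: CH4: 0.660224/1 = 0.6602, O2: 0.69/2 = 0.345
(a) O2 has the smaller value, so O2 is the limiting reagent.
(b) Moles of CO2 = 0.69 mol O2 × (1/2) = 0.345 mol; mass = 0.345 mol × 44.01 g/mol = 15.18 g
(c) CH4 consumed = 0.69 × (1/2) = 0.345 mol; remaining = 0.660224 − 0.345 = 0.315224 mol; mass = 0.315224 mol × 16.04 g/mol = 5.056 g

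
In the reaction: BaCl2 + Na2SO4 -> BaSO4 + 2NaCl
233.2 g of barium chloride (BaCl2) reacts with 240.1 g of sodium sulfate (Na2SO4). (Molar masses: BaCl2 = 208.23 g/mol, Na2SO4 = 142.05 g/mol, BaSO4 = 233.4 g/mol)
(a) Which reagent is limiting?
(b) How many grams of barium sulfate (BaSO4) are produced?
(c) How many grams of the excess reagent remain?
(a) BaCl2, (b) 261.4 g, (c) 81.02 g

Moles of BaCl2 = 233.2 g ÷ 208.23 g/mol = 1.11992 mol
Moles of Na2SO4 = 240.1 g ÷ 142.05 g/mol = 1.69025 mol
Moles ÷ coefficient: BaCl2: 1.11992/1 = 1.12, Na2SO4: 1.69025/1 = 1.69
(a) BaCl2 has the smaller value, so BaCl2 is the limiting reagent.
(b) Moles of BaSO4 = 1.11992 mol BaCl2 × (1/1) = 1.11992 mol; mass = 1.11992 mol × 233.4 g/mol = 261.4 g
(c) Na2SO4 consumed = 1.11992 × (1/1) = 1.11992 mol; remaining = 1.69025 − 1.11992 = 0.570334 mol; mass = 0.570334 mol × 142.05 g/mol = 81.02 g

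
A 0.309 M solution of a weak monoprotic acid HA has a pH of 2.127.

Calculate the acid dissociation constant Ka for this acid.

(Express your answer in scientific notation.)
K_a = 1.85e-04

[H⁺] = 10^(−pH) = 10^(−2.127) = 7.464e-03 M. For HA ⇌ H⁺ + A⁻, Ka = x²/(C − x) = (7.464e-03)²/(0.309 − 7.464e-03) = 1.85e-04.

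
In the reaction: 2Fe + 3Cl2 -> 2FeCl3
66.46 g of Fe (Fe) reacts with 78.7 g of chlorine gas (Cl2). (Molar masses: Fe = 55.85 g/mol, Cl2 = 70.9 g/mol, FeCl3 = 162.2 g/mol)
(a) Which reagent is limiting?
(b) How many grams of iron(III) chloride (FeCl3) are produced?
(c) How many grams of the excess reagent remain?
(a) Cl2, (b) 120 g, (c) 25.13 g

Moles of Fe = 66.46 g ÷ 55.85 g/mol = 1.18997 mol
Moles of Cl2 = 78.7 g ÷ 70.9 g/mol = 1.11001 mol
Moles ÷ coefficient: Fe: 1.18997/2 = 0.595, Cl2: 1.11001/3 = 0.37
(a) Cl2 has the smaller value, so Cl2 is the limiting reagent.
(b) Moles of FeCl3 = 1.11001 mol Cl2 × (2/3) = 0.740009 mol; mass = 0.740009 mol × 162.2 g/mol = 120 g
(c) Fe consumed = 1.11001 × (2/3) = 0.740009 mol; remaining = 1.18997 − 0.740009 = 0.449964 mol; mass = 0.449964 mol × 55.85 g/mol = 25.13 g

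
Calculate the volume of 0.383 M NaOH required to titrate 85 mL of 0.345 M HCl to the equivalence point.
V_{base} = 76.6 mL

At equivalence: moles acid = moles base.
moles HCl = 0.345 M × 0.085 L = 0.029325 mol
V_NaOH = 0.029325 mol ÷ 0.383 M = 0.07657 L = 76.6 mL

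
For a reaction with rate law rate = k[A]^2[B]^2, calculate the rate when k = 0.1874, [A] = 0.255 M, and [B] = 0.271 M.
0.0008949 M/s

rate = k·[A]^2·[B]^2 = 0.1874·(0.255)^2·(0.271)^2 = 0.1874·0.065025·0.073441 = 0.0008949 M/s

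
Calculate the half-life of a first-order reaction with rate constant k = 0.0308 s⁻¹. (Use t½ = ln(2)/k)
22.50 s

t½ = ln(2)/k = 0.6931/0.0308 = 22.50 s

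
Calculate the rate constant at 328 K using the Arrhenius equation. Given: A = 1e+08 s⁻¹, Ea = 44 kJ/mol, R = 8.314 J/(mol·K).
9.83e+00 s⁻¹

k = A·exp(-Ea/(R·T)) = 1e+08·exp(-44000/(8.314·328)) = 1e+08·exp(-16.1350) = 1e+08·9.8324e-08 = 9.83e+00 s⁻¹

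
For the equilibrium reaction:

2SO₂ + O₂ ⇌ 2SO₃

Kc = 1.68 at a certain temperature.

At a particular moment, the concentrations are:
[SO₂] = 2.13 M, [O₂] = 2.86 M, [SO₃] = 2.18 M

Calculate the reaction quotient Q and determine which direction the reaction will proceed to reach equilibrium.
Q = 0.366, Q < K, reaction proceeds forward (toward products)

Q = ([SO₃]^2) / ([SO₂]^2 × [O₂])
  = ((2.18)^2) / ((2.13)^2·(2.86)) = 4.7524/12.976 = 0.3663
Since Q = 0.3663 < Kc = 1.68, the reaction proceeds forward (toward products) to reach equilibrium.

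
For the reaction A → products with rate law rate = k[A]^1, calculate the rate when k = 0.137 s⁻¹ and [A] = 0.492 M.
0.0674 M/s

rate = k·[A]^1 = 0.137·(0.492)^1 = 0.137·0.492 = 0.0674 M/s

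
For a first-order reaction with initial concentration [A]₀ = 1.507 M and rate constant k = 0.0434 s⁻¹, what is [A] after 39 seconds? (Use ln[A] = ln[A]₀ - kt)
0.2773 M

ln[A] = ln[A]₀ - k·t = ln(1.507) - (0.0434)·(39) = 0.4101 - 1.6926 = -1.2825
[A] = e^(-1.2825) = 0.2773 M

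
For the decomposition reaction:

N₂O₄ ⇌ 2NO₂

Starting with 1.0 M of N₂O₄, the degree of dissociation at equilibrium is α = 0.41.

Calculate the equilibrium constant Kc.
K_c = 1.1397

x = α·[A]₀ = 0.41 × 1.0 = 0.41 M dissociated.
At eq: [N₂O₄] = 1.0 − 0.41 = 0.59 M; [NO₂] = 2x = 0.82 M.
Kc = [NO₂]²/[N₂O₄] = (0.82)²/0.59 = 1.14.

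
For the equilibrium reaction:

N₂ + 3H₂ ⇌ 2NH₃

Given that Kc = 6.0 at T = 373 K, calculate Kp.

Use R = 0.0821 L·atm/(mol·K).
K_p = 0.0064

Δn = (moles gaseous products) − (moles gaseous reactants) = -2
T = 373 K; RT = 0.0821 × 373 = 30.6233
Kp = Kc·(RT)^Δn = 6.0 × (30.6233)^-2 = 6.0 × 0.00106634 = 0.0064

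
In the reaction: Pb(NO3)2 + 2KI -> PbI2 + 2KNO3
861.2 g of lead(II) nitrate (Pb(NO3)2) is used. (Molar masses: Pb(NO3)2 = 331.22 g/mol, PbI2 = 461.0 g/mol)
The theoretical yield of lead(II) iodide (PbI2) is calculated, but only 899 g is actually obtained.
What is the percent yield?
Moles of Pb(NO3)2 = 861.2 g ÷ 331.22 g/mol = 2.60008 mol
Mole ratio: 1 mol PbI2 / 1 mol Pb(NO3)2
Moles of PbI2 = 2.60008 × (1/1) = 2.60008 mol
Theoretical yield = 2.60008 mol × 461.0 g/mol = 1198.6 g
Actual yield = 899 g
Percent yield = (899 / 1198.6) × 100% = 75.0%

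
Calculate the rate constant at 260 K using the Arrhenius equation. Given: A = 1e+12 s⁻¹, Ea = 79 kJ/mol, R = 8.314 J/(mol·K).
1.34e-04 s⁻¹

k = A·exp(-Ea/(R·T)) = 1e+12·exp(-79000/(8.314·260)) = 1e+12·exp(-36.5463) = 1e+12·1.3432e-16 = 1.34e-04 s⁻¹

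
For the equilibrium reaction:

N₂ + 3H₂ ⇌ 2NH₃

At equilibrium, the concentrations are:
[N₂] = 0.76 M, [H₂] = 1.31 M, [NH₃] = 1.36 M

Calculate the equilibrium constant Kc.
K_c = 1.0826

Kc = ([NH₃]^2) / ([N₂] × [H₂]^3)
   = ((1.36)^2) / ((0.76)·(1.31)^3)
   = 1.8496 / 1.7085 = 1.0826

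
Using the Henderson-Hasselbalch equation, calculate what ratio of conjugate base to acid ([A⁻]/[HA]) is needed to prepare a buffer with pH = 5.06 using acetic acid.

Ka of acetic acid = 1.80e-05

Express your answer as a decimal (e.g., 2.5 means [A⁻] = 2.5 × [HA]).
[A⁻]/[HA] = 2.067

pKa = −log(1.80e-05) = 4.7447. pH = pKa + log([A⁻]/[HA]). 5.06 = 4.7447 + log(ratio). log(ratio) = 5.06 − 4.7447 = 0.3153. ratio = 10^(0.3153) = 2.067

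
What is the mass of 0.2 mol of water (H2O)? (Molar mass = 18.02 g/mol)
Mass = 0.2 mol × 18.02 g/mol = 3.604 g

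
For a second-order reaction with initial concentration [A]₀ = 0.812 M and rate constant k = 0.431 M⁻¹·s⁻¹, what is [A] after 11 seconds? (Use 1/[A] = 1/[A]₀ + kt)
0.1674 M

1/[A] = 1/[A]₀ + k·t = 1/0.812 + (0.431)·(11) = 1.2315 + 4.7410 = 5.9725
[A] = 1/5.9725 = 0.1674 M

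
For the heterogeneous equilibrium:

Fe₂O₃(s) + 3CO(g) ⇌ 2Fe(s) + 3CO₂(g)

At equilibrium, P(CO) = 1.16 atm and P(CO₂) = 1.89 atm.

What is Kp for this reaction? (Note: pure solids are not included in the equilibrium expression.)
K_p = 4.325

Solids (Fe₂O₃, Fe) are excluded.
Kp = P(CO₂)³/P(CO)³ = (1.89)³/(1.16)³ = 6.751/1.561 = 4.325.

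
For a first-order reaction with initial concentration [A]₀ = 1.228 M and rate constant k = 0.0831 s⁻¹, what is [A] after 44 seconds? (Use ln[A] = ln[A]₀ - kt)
0.0317 M

ln[A] = ln[A]₀ - k·t = ln(1.228) - (0.0831)·(44) = 0.2054 - 3.6564 = -3.4510
[A] = e^(-3.4510) = 0.0317 M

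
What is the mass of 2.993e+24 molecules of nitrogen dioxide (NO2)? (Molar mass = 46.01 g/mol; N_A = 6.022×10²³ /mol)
Moles = 2.993e+24 ÷ 6.022×10²³ = 4.97011 mol
Mass = 4.97011 mol × 46.01 g/mol = 228.7 g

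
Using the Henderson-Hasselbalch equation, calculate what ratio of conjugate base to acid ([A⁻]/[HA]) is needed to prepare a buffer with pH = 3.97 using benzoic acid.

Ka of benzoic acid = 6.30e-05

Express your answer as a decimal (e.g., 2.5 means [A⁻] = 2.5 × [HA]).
[A⁻]/[HA] = 0.588

pKa = −log(6.30e-05) = 4.2007. pH = pKa + log([A⁻]/[HA]). 3.97 = 4.2007 + log(ratio). log(ratio) = 3.97 − 4.2007 = -0.2307. ratio = 10^(-0.2307) = 0.588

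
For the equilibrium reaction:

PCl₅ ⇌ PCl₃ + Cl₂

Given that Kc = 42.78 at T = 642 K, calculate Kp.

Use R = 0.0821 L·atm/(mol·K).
K_p = 2.25e+03

Δn = (moles gaseous products) − (moles gaseous reactants) = 1
T = 642 K; RT = 0.0821 × 642 = 52.7082
Kp = Kc·(RT)^Δn = 42.78 × (52.7082)^1 = 42.78 × 52.7082 = 2.25e+03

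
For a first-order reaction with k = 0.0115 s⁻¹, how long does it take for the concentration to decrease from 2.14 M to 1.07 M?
60.27 s

From ln[A] = ln[A]₀ - k·t: t = ln([A]₀/[A])/k = ln(2.14/1.07)/0.0115 = ln(2.0000)/0.0115 = 0.6931/0.0115 = 60.27 s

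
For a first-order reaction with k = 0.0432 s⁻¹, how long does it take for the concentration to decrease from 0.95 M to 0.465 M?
16.54 s

From ln[A] = ln[A]₀ - k·t: t = ln([A]₀/[A])/k = ln(0.95/0.465)/0.0432 = ln(2.0430)/0.0432 = 0.7144/0.0432 = 16.54 s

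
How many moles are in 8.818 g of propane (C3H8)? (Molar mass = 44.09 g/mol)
Moles = 8.818 g ÷ 44.09 g/mol = 0.2 mol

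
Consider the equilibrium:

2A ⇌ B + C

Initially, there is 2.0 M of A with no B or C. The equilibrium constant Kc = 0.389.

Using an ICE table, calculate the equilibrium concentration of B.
[B] = 0.555 M

ICE: [A] = 2.0 − 2x, [B] = [C] = x.
Kc = x²/(2.0 − 2x)² = 0.389 ⇒ √Kc = x/(2.0 − 2x).
x = √0.389·2.0/(1 + 2√0.389) = 0.6237·2.0/2.2474 = 0.55504.
[B] = x = 0.555 M.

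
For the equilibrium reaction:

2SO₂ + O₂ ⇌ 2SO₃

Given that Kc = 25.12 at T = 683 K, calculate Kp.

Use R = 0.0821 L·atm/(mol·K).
K_p = 0.4480

Δn = (moles gaseous products) − (moles gaseous reactants) = -1
T = 683 K; RT = 0.0821 × 683 = 56.0743
Kp = Kc·(RT)^Δn = 25.12 × (56.0743)^-1 = 25.12 × 0.0178335 = 0.4480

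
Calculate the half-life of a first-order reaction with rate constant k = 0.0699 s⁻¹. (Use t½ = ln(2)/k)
9.92 s

t½ = ln(2)/k = 0.6931/0.0699 = 9.92 s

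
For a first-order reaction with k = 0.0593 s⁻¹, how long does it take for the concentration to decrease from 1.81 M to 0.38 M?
26.32 s

From ln[A] = ln[A]₀ - k·t: t = ln([A]₀/[A])/k = ln(1.81/0.38)/0.0593 = ln(4.7632)/0.0593 = 1.5609/0.0593 = 26.32 s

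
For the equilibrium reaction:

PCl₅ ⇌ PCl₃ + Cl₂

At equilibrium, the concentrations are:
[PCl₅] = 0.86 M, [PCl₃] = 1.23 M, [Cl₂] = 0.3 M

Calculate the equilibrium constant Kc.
K_c = 0.4291

Kc = ([PCl₃] × [Cl₂]) / ([PCl₅])
   = ((1.23)·(0.3)) / ((0.86))
   = 0.369 / 0.86 = 0.4291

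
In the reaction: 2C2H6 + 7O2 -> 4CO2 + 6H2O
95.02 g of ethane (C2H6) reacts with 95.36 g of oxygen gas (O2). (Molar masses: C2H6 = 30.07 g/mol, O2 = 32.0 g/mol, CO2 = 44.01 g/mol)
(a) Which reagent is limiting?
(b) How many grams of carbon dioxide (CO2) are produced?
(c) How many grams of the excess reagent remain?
(a) O2, (b) 74.94 g, (c) 69.42 g

Moles of C2H6 = 95.02 g ÷ 30.07 g/mol = 3.15996 mol
Moles of O2 = 95.36 g ÷ 32.0 g/mol = 2.98 mol
Moles ÷ coefficient: C2H6: 3.15996/2 = 1.58, O2: 2.98/7 = 0.4257
(a) O2 has the smaller value, so O2 is the limiting reagent.
(b) Moles of CO2 = 2.98 mol O2 × (4/7) = 1.70286 mol; mass = 1.70286 mol × 44.01 g/mol = 74.94 g
(c) C2H6 consumed = 2.98 × (2/7) = 0.851429 mol; remaining = 3.15996 − 0.851429 = 2.30853 mol; mass = 2.30853 mol × 30.07 g/mol = 69.42 g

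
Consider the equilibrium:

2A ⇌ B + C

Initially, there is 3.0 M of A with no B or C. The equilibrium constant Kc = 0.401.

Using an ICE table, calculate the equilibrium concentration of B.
[B] = 0.838 M

ICE: [A] = 3.0 − 2x, [B] = [C] = x.
Kc = x²/(3.0 − 2x)² = 0.401 ⇒ √Kc = x/(3.0 − 2x).
x = √0.401·3.0/(1 + 2√0.401) = 0.63325·3.0/2.2665 = 0.83818.
[B] = x = 0.838 M.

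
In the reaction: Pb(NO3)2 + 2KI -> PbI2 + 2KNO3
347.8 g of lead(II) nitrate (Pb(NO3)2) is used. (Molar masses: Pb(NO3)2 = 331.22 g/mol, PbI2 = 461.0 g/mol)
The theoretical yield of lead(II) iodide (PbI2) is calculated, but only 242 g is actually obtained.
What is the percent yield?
Moles of Pb(NO3)2 = 347.8 g ÷ 331.22 g/mol = 1.05006 mol
Mole ratio: 1 mol PbI2 / 1 mol Pb(NO3)2
Moles of PbI2 = 1.05006 × (1/1) = 1.05006 mol
Theoretical yield = 1.05006 mol × 461.0 g/mol = 484.08 g
Actual yield = 242 g
Percent yield = (242 / 484.08) × 100% = 50.0%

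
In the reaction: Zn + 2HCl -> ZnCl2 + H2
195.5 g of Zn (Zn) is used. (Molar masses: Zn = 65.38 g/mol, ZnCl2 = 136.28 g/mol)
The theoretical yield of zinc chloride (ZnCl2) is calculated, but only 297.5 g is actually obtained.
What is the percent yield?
Moles of Zn = 195.5 g ÷ 65.38 g/mol = 2.99021 mol
Mole ratio: 1 mol ZnCl2 / 1 mol Zn
Moles of ZnCl2 = 2.99021 × (1/1) = 2.99021 mol
Theoretical yield = 2.99021 mol × 136.28 g/mol = 407.51 g
Actual yield = 297.5 g
Percent yield = (297.5 / 407.51) × 100% = 73.0%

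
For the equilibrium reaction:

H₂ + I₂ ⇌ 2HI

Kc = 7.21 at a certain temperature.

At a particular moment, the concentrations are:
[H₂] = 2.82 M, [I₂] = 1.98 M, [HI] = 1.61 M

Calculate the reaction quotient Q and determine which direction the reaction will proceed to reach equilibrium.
Q = 0.464, Q < K, reaction proceeds forward (toward products)

Q = ([HI]^2) / ([H₂] × [I₂])
  = ((1.61)^2) / ((2.82)·(1.98)) = 2.5921/5.5836 = 0.4642
Since Q = 0.4642 < Kc = 7.21, the reaction proceeds forward (toward products) to reach equilibrium.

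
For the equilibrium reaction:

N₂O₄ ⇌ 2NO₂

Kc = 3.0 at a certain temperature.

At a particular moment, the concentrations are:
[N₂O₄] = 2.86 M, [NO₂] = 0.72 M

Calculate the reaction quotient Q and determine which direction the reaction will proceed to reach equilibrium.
Q = 0.181, Q < K, reaction proceeds forward (toward products)

Q = ([NO₂]^2) / ([N₂O₄])
  = ((0.72)^2) / ((2.86)) = 0.5184/2.86 = 0.1813
Since Q = 0.1813 < Kc = 3.0, the reaction proceeds forward (toward products) to reach equilibrium.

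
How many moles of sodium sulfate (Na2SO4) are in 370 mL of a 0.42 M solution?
Moles = Molarity × Volume (L)
Moles = 0.42 M × 0.37 L = 0.1554 mol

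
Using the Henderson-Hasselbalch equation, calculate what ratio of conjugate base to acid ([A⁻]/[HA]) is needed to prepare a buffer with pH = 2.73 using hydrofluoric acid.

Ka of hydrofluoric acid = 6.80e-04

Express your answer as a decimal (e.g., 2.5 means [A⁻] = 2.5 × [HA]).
[A⁻]/[HA] = 0.365

pKa = −log(6.80e-04) = 3.1675. pH = pKa + log([A⁻]/[HA]). 2.73 = 3.1675 + log(ratio). log(ratio) = 2.73 − 3.1675 = -0.4375. ratio = 10^(-0.4375) = 0.365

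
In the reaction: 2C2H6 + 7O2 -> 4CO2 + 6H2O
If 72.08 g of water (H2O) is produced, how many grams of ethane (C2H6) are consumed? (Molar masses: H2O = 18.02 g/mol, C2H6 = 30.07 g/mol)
Moles of H2O = 72.08 g ÷ 18.02 g/mol = 4 mol
Mole ratio: 2 mol C2H6 / 6 mol H2O
Moles of C2H6 = 4 × (2/6) = 1.33333 mol
Mass of C2H6 = 1.33333 mol × 30.07 g/mol = 40.09 g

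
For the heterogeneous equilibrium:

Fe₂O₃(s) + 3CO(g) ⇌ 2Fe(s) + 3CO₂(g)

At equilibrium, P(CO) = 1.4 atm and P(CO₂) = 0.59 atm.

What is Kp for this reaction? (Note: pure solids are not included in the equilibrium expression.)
K_p = 0.075

Solids (Fe₂O₃, Fe) are excluded.
Kp = P(CO₂)³/P(CO)³ = (0.59)³/(1.4)³ = 0.2054/2.744 = 0.075.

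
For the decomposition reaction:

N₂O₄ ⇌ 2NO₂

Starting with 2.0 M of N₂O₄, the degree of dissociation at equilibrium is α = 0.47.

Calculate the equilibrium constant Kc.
K_c = 3.3343

x = α·[A]₀ = 0.47 × 2.0 = 0.94 M dissociated.
At eq: [N₂O₄] = 2.0 − 0.94 = 1.06 M; [NO₂] = 2x = 1.88 M.
Kc = [NO₂]²/[N₂O₄] = (1.88)²/1.06 = 3.334.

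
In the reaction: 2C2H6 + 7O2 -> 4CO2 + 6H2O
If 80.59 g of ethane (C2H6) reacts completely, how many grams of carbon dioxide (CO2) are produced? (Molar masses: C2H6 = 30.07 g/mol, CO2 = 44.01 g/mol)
Moles of C2H6 = 80.59 g ÷ 30.07 g/mol = 2.68008 mol
Mole ratio: 4 mol CO2 / 2 mol C2H6
Moles of CO2 = 2.68008 × (4/2) = 5.36016 mol
Mass of CO2 = 5.36016 mol × 44.01 g/mol = 235.9 g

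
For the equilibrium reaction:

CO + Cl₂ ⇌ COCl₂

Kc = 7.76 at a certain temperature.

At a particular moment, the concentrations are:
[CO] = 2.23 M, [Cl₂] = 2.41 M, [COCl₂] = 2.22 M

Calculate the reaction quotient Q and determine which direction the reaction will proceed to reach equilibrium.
Q = 0.413, Q < K, reaction proceeds forward (toward products)

Q = ([COCl₂]) / ([CO] × [Cl₂])
  = ((2.22)) / ((2.23)·(2.41)) = 2.22/5.3743 = 0.4131
Since Q = 0.4131 < Kc = 7.76, the reaction proceeds forward (toward products) to reach equilibrium.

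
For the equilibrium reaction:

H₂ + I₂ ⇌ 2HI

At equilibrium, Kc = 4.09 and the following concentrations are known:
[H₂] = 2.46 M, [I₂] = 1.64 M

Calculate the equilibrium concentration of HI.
[HI] = 4.0621 M

Kc = ([HI]^2) / ([H₂] × [I₂]) = 4.09
[HI]^2 = Kc · (reactant terms)/(other product terms) = 4.09 · 4.0344 / 1 = 16.501
[HI] = (16.501)^(1/2) = 4.0621 M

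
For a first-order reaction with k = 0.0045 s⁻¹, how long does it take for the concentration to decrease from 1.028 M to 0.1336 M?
453.45 s

From ln[A] = ln[A]₀ - k·t: t = ln([A]₀/[A])/k = ln(1.028/0.1336)/0.0045 = ln(7.6946)/0.0045 = 2.0405/0.0045 = 453.45 s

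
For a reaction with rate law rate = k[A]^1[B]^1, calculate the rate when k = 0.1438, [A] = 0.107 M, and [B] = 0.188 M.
0.002893 M/s

rate = k·[A]^1·[B]^1 = 0.1438·(0.107)^1·(0.188)^1 = 0.1438·0.107·0.188 = 0.002893 M/s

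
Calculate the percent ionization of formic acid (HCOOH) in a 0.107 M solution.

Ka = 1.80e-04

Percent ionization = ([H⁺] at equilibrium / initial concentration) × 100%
Percent ionization = 4.02%

Let x = [H⁺]. Ka = x²/(C - x) ⇒ x² + (1.80e-04)x - (1.80e-04)(0.107) = 0. x = 4.2995e-03. Percent = (4.2995e-03/0.107) × 100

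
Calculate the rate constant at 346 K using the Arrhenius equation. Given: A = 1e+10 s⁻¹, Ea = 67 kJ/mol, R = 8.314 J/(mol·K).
7.67e-01 s⁻¹

k = A·exp(-Ea/(R·T)) = 1e+10·exp(-67000/(8.314·346)) = 1e+10·exp(-23.2910) = 1e+10·7.6707e-11 = 7.67e-01 s⁻¹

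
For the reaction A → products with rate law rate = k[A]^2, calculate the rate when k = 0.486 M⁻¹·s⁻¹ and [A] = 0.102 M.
0.005056 M/s

rate = k·[A]^2 = 0.486·(0.102)^2 = 0.486·0.010404 = 0.005056 M/s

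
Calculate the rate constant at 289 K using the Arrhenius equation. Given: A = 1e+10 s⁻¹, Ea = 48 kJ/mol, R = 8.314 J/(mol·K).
2.11e+01 s⁻¹

k = A·exp(-Ea/(R·T)) = 1e+10·exp(-48000/(8.314·289)) = 1e+10·exp(-19.9771) = 1e+10·2.1088e-09 = 2.11e+01 s⁻¹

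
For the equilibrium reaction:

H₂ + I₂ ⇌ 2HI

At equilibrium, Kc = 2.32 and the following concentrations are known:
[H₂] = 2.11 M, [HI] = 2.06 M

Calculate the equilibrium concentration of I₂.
[I₂] = 0.8669 M

Kc = ([HI]^2) / ([H₂] × [I₂]) = 2.32
[I₂]^1 = (product terms)/(Kc · other reactant terms) = 4.2436 / (2.32 · 2.11) = 0.86689
[I₂] = 0.8669 M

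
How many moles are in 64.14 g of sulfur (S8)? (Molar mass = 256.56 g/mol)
Moles = 64.14 g ÷ 256.56 g/mol = 0.25 mol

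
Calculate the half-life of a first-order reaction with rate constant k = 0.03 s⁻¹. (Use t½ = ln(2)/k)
23.10 s

t½ = ln(2)/k = 0.6931/0.03 = 23.10 s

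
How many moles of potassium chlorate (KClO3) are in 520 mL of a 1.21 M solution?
Moles = Molarity × Volume (L)
Moles = 1.21 M × 0.52 L = 0.6292 mol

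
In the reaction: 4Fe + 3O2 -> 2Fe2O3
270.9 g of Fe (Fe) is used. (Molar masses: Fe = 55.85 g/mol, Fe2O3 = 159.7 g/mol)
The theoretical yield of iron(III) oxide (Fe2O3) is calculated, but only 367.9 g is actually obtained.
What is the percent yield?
Moles of Fe = 270.9 g ÷ 55.85 g/mol = 4.85049 mol
Mole ratio: 2 mol Fe2O3 / 4 mol Fe
Moles of Fe2O3 = 4.85049 × (2/4) = 2.42525 mol
Theoretical yield = 2.42525 mol × 159.7 g/mol = 387.31 g
Actual yield = 367.9 g
Percent yield = (367.9 / 387.31) × 100% = 95.0%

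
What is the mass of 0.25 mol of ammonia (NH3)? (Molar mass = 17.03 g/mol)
Mass = 0.25 mol × 17.03 g/mol = 4.258 g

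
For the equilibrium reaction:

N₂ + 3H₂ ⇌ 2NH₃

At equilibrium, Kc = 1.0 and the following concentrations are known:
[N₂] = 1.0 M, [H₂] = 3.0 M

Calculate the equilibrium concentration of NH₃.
[NH₃] = 5.1962 M

Kc = ([NH₃]^2) / ([N₂] × [H₂]^3) = 1.0
[NH₃]^2 = Kc · (reactant terms)/(other product terms) = 1.0 · 27 / 1 = 27
[NH₃] = (27)^(1/2) = 5.1962 M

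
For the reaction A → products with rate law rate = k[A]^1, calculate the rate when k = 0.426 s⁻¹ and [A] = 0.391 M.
0.1666 M/s

rate = k·[A]^1 = 0.426·(0.391)^1 = 0.426·0.391 = 0.1666 M/s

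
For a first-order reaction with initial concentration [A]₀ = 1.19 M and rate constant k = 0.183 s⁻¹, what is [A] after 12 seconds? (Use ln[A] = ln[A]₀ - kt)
0.1324 M

ln[A] = ln[A]₀ - k·t = ln(1.19) - (0.183)·(12) = 0.1740 - 2.1960 = -2.0220
[A] = e^(-2.0220) = 0.1324 M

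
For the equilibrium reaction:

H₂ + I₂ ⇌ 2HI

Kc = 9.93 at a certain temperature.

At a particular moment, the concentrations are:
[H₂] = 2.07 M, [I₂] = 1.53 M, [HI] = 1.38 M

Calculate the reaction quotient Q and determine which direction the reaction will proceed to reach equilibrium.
Q = 0.601, Q < K, reaction proceeds forward (toward products)

Q = ([HI]^2) / ([H₂] × [I₂])
  = ((1.38)^2) / ((2.07)·(1.53)) = 1.9044/3.1671 = 0.6013
Since Q = 0.6013 < Kc = 9.93, the reaction proceeds forward (toward products) to reach equilibrium.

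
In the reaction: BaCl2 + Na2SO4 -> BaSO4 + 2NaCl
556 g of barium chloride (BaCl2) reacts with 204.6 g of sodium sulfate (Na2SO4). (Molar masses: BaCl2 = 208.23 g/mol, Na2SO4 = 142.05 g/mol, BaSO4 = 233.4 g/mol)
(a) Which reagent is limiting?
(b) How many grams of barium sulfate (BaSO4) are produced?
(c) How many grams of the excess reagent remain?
(a) Na2SO4, (b) 336.2 g, (c) 256.1 g

Moles of BaCl2 = 556 g ÷ 208.23 g/mol = 2.67012 mol
Moles of Na2SO4 = 204.6 g ÷ 142.05 g/mol = 1.44034 mol
Moles ÷ coefficient: BaCl2: 2.67012/1 = 2.67, Na2SO4: 1.44034/1 = 1.44
(a) Na2SO4 has the smaller value, so Na2SO4 is the limiting reagent.
(b) Moles of BaSO4 = 1.44034 mol Na2SO4 × (1/1) = 1.44034 mol; mass = 1.44034 mol × 233.4 g/mol = 336.2 g
(c) BaCl2 consumed = 1.44034 × (1/1) = 1.44034 mol; remaining = 2.67012 − 1.44034 = 1.22979 mol; mass = 1.22979 mol × 208.23 g/mol = 256.1 g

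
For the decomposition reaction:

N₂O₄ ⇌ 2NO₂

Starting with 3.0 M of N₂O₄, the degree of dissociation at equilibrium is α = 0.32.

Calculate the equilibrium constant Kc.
K_c = 1.8071

x = α·[A]₀ = 0.32 × 3.0 = 0.96 M dissociated.
At eq: [N₂O₄] = 3.0 − 0.96 = 2.04 M; [NO₂] = 2x = 1.92 M.
Kc = [NO₂]²/[N₂O₄] = (1.92)²/2.04 = 1.807.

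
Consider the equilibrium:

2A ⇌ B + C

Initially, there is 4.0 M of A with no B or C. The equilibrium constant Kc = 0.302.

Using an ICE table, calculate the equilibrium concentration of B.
[B] = 1.047 M

ICE: [A] = 4.0 − 2x, [B] = [C] = x.
Kc = x²/(4.0 − 2x)² = 0.302 ⇒ √Kc = x/(4.0 − 2x).
x = √0.302·4.0/(1 + 2√0.302) = 0.54955·4.0/2.0991 = 1.0472.
[B] = x = 1.047 M.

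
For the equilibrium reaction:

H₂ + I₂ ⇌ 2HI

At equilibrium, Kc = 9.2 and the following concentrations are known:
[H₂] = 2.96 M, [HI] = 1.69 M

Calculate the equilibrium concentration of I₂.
[I₂] = 0.1049 M

Kc = ([HI]^2) / ([H₂] × [I₂]) = 9.2
[I₂]^1 = (product terms)/(Kc · other reactant terms) = 2.8561 / (9.2 · 2.96) = 0.10488
[I₂] = 0.1049 M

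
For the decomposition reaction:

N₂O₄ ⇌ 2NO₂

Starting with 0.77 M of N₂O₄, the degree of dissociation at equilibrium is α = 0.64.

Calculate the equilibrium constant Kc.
K_c = 3.5044

x = α·[A]₀ = 0.64 × 0.77 = 0.4928 M dissociated.
At eq: [N₂O₄] = 0.77 − 0.4928 = 0.2772 M; [NO₂] = 2x = 0.9856 M.
Kc = [NO₂]²/[N₂O₄] = (0.9856)²/0.2772 = 3.504.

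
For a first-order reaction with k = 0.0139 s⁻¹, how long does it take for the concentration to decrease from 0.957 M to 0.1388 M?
138.90 s

From ln[A] = ln[A]₀ - k·t: t = ln([A]₀/[A])/k = ln(0.957/0.1388)/0.0139 = ln(6.8948)/0.0139 = 1.9308/0.0139 = 138.90 s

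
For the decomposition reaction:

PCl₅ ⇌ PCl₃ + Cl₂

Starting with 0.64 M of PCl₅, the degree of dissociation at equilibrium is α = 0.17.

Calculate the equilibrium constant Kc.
K_c = 0.0223

x = α·[A]₀ = 0.17 × 0.64 = 0.1088 M dissociated.
At eq: [PCl₅] = 0.64 − 0.1088 = 0.5312 M; [PCl₃] = [Cl₂] = x = 0.1088 M.
Kc = [PCl₃][Cl₂]/[PCl₅] = (0.1088)²/0.5312 = 0.02228.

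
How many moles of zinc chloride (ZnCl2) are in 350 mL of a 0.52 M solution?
Moles = Molarity × Volume (L)
Moles = 0.52 M × 0.35 L = 0.182 mol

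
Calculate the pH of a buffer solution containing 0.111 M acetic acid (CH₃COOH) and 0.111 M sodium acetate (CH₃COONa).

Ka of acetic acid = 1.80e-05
pH = 4.74

pKa = -log(1.80e-05) = 4.74. pH = pKa + log([A⁻]/[HA]) = 4.74 + log(0.111/0.111)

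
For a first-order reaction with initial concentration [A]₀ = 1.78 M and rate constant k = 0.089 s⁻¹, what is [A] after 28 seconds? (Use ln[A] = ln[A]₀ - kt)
0.1473 M

ln[A] = ln[A]₀ - k·t = ln(1.78) - (0.089)·(28) = 0.5766 - 2.4920 = -1.9154
[A] = e^(-1.9154) = 0.1473 M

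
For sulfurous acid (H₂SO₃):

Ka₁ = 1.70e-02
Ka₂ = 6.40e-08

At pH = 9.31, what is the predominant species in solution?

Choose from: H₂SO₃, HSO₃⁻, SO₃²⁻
SO₃²⁻

pKa1 = 1.77, pKa2 = 7.19. Each pKa is the crossover between adjacent species; pH = 9.31 lies in the region where SO₃²⁻ predominates.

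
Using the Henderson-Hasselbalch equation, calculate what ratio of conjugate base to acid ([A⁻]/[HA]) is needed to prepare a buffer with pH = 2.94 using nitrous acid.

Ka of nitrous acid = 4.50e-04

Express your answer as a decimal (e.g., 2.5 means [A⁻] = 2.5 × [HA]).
[A⁻]/[HA] = 0.392

pKa = −log(4.50e-04) = 3.3468. pH = pKa + log([A⁻]/[HA]). 2.94 = 3.3468 + log(ratio). log(ratio) = 2.94 − 3.3468 = -0.4068. ratio = 10^(-0.4068) = 0.392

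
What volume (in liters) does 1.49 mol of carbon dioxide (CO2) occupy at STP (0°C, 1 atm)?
At STP, 1 mol of gas occupies 22.4 L
Volume = 1.49 mol × 22.4 L/mol = 33.38 L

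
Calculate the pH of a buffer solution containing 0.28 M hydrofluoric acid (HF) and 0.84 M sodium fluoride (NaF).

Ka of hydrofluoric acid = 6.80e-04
pH = 3.64

pKa = -log(6.80e-04) = 3.17. pH = pKa + log([A⁻]/[HA]) = 3.17 + log(0.84/0.28)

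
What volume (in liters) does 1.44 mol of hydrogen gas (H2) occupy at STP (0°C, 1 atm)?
At STP, 1 mol of gas occupies 22.4 L
Volume = 1.44 mol × 22.4 L/mol = 32.26 L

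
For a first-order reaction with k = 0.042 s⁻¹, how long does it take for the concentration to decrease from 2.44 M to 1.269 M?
15.57 s

From ln[A] = ln[A]₀ - k·t: t = ln([A]₀/[A])/k = ln(2.44/1.269)/0.042 = ln(1.9228)/0.042 = 0.6538/0.042 = 15.57 s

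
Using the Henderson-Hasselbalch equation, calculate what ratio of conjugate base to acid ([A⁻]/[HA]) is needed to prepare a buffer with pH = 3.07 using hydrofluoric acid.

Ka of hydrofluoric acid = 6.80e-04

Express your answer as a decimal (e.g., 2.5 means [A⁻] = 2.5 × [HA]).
[A⁻]/[HA] = 0.799

pKa = −log(6.80e-04) = 3.1675. pH = pKa + log([A⁻]/[HA]). 3.07 = 3.1675 + log(ratio). log(ratio) = 3.07 − 3.1675 = -0.0975. ratio = 10^(-0.0975) = 0.799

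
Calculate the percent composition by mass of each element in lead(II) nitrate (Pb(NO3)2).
Pb: 62.56%, N: 8.46%, O: 28.98%

Molar mass of Pb(NO3)2 = 331.22 g/mol
% Pb = (1 × 207.2) / 331.22 × 100% = 207.2 / 331.22 × 100% = 62.56%
% N = (2 × 14.01) / 331.22 × 100% = 28.02 / 331.22 × 100% = 8.46%
% O = (6 × 16.0) / 331.22 × 100% = 96 / 331.22 × 100% = 28.98%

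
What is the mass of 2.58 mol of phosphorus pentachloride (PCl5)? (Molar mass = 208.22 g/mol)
Mass = 2.58 mol × 208.22 g/mol = 537.2 g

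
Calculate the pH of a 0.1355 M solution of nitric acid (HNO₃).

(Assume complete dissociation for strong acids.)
pH = 0.87

[H⁺] = 0.1355 M for strong acid. pH = -log[H⁺] = -log(0.1355)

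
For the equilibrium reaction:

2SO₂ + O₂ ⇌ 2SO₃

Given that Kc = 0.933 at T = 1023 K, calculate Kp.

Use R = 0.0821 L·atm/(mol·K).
K_p = 0.0111

Δn = (moles gaseous products) − (moles gaseous reactants) = -1
T = 1023 K; RT = 0.0821 × 1023 = 83.9883
Kp = Kc·(RT)^Δn = 0.933 × (83.9883)^-1 = 0.933 × 0.0119064 = 0.0111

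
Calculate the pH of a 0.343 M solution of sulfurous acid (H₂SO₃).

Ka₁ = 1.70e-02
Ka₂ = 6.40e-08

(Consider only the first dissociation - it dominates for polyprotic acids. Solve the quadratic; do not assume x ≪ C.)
pH = 1.17

x² + Ka₁·x − Ka₁·C = 0 with Ka₁ = 1.70e-02, C = 0.343.
x = (−Ka₁ + √(Ka₁² + 4·Ka₁·C))/2 = 6.8333e-02 M, so pH = 1.17.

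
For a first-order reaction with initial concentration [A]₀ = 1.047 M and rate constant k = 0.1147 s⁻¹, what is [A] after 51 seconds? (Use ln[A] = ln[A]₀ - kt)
0.0030 M

ln[A] = ln[A]₀ - k·t = ln(1.047) - (0.1147)·(51) = 0.0459 - 5.8497 = -5.8038
[A] = e^(-5.8038) = 0.0030 M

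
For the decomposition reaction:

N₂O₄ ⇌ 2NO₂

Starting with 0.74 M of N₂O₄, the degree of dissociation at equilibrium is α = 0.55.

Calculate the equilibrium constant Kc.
K_c = 1.9898

x = α·[A]₀ = 0.55 × 0.74 = 0.407 M dissociated.
At eq: [N₂O₄] = 0.74 − 0.407 = 0.333 M; [NO₂] = 2x = 0.814 M.
Kc = [NO₂]²/[N₂O₄] = (0.814)²/0.333 = 1.99.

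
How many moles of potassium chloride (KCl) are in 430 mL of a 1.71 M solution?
Moles = Molarity × Volume (L)
Moles = 1.71 M × 0.43 L = 0.7353 mol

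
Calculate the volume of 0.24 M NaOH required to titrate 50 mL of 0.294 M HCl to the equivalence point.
V_{base} = 61.2 mL

At equivalence: moles acid = moles base.
moles HCl = 0.294 M × 0.05 L = 0.0147 mol
V_NaOH = 0.0147 mol ÷ 0.24 M = 0.06125 L = 61.2 mL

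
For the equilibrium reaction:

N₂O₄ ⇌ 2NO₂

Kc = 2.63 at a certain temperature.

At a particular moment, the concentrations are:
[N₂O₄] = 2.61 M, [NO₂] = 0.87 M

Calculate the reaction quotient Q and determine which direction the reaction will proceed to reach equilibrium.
Q = 0.290, Q < K, reaction proceeds forward (toward products)

Q = ([NO₂]^2) / ([N₂O₄])
  = ((0.87)^2) / ((2.61)) = 0.7569/2.61 = 0.29
Since Q = 0.29 < Kc = 2.63, the reaction proceeds forward (toward products) to reach equilibrium.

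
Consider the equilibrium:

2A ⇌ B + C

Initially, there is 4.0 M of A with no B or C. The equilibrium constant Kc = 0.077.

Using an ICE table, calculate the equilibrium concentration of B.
[B] = 0.714 M

ICE: [A] = 4.0 − 2x, [B] = [C] = x.
Kc = x²/(4.0 − 2x)² = 0.077 ⇒ √Kc = x/(4.0 − 2x).
x = √0.077·4.0/(1 + 2√0.077) = 0.27749·4.0/1.555 = 0.71381.
[B] = x = 0.714 M.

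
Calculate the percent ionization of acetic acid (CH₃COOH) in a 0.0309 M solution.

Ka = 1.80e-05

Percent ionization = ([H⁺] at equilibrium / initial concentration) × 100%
Percent ionization = 2.38%

Let x = [H⁺]. Ka = x²/(C - x) ⇒ x² + (1.80e-05)x - (1.80e-05)(0.0309) = 0. x = 7.3684e-04. Percent = (7.3684e-04/0.0309) × 100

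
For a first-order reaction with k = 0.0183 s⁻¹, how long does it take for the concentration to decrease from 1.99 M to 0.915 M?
42.46 s

From ln[A] = ln[A]₀ - k·t: t = ln([A]₀/[A])/k = ln(1.99/0.915)/0.0183 = ln(2.1749)/0.0183 = 0.7770/0.0183 = 42.46 s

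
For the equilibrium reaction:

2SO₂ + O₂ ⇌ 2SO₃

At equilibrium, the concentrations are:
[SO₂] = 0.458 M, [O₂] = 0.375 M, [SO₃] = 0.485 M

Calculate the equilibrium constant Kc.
K_c = 2.9903

Kc = ([SO₃]^2) / ([SO₂]^2 × [O₂])
   = ((0.485)^2) / ((0.458)^2·(0.375))
   = 0.23522 / 0.078661 = 2.9903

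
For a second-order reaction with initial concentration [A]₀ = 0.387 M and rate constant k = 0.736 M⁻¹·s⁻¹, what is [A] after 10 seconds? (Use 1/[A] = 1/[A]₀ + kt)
0.1006 M

1/[A] = 1/[A]₀ + k·t = 1/0.387 + (0.736)·(10) = 2.5840 + 7.3600 = 9.9440
[A] = 1/9.9440 = 0.1006 M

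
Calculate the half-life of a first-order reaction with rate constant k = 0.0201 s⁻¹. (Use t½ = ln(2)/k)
34.48 s

t½ = ln(2)/k = 0.6931/0.0201 = 34.48 s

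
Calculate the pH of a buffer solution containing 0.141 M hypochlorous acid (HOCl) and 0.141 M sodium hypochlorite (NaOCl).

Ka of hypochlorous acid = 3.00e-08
pH = 7.52

pKa = -log(3.00e-08) = 7.52. pH = pKa + log([A⁻]/[HA]) = 7.52 + log(0.141/0.141)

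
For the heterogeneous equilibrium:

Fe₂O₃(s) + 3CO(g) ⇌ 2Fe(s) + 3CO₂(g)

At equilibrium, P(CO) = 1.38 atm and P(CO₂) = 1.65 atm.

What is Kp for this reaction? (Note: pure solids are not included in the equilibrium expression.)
K_p = 1.709

Solids (Fe₂O₃, Fe) are excluded.
Kp = P(CO₂)³/P(CO)³ = (1.65)³/(1.38)³ = 4.492/2.628 = 1.709.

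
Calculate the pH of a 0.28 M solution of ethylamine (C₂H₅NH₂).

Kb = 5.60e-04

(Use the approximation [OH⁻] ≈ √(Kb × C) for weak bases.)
pH = 12.10

[OH⁻] = √(Kb × C) = √(5.60e-04 × 0.28) = 1.2522e-02. pOH = 1.90, pH = 14 - pOH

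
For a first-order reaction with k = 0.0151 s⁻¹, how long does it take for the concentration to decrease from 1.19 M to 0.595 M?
45.90 s

From ln[A] = ln[A]₀ - k·t: t = ln([A]₀/[A])/k = ln(1.19/0.595)/0.0151 = ln(2.0000)/0.0151 = 0.6931/0.0151 = 45.90 s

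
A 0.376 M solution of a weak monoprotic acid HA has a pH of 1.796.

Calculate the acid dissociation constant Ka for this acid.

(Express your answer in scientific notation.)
K_a = 7.11e-04

[H⁺] = 10^(−pH) = 10^(−1.796) = 1.600e-02 M. For HA ⇌ H⁺ + A⁻, Ka = x²/(C − x) = (1.600e-02)²/(0.376 − 1.600e-02) = 7.11e-04.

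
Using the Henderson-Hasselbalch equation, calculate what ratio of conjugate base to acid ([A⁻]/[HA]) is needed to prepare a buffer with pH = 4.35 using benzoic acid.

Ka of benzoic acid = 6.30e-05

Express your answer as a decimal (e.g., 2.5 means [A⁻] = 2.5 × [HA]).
[A⁻]/[HA] = 1.410

pKa = −log(6.30e-05) = 4.2007. pH = pKa + log([A⁻]/[HA]). 4.35 = 4.2007 + log(ratio). log(ratio) = 4.35 − 4.2007 = 0.1493. ratio = 10^(0.1493) = 1.410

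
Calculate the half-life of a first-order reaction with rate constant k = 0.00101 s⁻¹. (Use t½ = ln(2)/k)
686.28 s

t½ = ln(2)/k = 0.6931/0.00101 = 686.28 s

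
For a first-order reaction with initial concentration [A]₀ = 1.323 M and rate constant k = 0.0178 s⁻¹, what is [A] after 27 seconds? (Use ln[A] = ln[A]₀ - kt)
0.8182 M

ln[A] = ln[A]₀ - k·t = ln(1.323) - (0.0178)·(27) = 0.2799 - 0.4806 = -0.2007
[A] = e^(-0.2007) = 0.8182 M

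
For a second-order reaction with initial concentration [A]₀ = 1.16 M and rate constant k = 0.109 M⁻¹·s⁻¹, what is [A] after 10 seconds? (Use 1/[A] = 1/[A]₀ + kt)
0.5123 M

1/[A] = 1/[A]₀ + k·t = 1/1.16 + (0.109)·(10) = 0.8621 + 1.0900 = 1.9521
[A] = 1/1.9521 = 0.5123 M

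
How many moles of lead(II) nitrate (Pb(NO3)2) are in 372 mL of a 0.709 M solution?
Moles = Molarity × Volume (L)
Moles = 0.709 M × 0.372 L = 0.2637 mol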